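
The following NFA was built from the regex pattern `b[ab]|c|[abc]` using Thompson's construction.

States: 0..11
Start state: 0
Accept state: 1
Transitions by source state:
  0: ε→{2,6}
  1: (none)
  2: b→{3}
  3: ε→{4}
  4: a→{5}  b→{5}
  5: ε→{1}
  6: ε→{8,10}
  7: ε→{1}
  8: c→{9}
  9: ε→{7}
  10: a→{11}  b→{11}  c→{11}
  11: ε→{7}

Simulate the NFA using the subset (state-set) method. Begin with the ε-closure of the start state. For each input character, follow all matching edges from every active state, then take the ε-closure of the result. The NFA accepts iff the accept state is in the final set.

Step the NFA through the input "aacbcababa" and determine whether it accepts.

Answer: REJECT

Trace:
S₀ = ε-closure({0}) = {0,2,6,8,10}
'a' @ 1: {1,7,11}  (accept∈set)
'a' @ 2: {}  — state set empty
rest 'cbcababa' ignored (set empty)
end set {} — state 1 not in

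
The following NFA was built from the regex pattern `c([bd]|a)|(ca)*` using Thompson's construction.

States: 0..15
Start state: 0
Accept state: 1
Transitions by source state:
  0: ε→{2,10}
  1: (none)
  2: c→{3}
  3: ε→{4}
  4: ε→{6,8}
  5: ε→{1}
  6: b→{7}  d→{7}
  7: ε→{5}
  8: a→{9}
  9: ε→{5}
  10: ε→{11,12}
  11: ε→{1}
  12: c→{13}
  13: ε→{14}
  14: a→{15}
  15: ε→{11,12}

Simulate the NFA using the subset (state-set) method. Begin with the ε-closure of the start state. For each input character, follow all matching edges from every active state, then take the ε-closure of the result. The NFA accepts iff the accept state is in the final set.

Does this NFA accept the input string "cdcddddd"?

Answer: REJECT

Steps:
S₀ = ε-closure({0}) = {0,1,2,10,11,12}
'c' @ 1: {3,4,6,8,13,14}
'd' @ 2: {1,5,7}  ✓accept
'c' @ 3: {}  — no active states
rest 'ddddd' ignored (set empty)
after full input: {}  (accept=1 not in)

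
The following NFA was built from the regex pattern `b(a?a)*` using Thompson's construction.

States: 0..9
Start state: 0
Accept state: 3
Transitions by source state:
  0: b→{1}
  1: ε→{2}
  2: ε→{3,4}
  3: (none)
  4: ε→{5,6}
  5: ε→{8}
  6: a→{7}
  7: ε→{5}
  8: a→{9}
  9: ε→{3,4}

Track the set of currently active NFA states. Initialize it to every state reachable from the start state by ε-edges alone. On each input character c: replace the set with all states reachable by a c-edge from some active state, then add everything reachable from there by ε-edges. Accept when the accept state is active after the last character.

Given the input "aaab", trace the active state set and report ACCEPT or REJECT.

start: ε-closure({0}) = {0}
'a' @ 1: {}  — no active states
rest 'aab' ignored (set empty)
after full input: {}  (accept=3 not in)

Answer: REJECT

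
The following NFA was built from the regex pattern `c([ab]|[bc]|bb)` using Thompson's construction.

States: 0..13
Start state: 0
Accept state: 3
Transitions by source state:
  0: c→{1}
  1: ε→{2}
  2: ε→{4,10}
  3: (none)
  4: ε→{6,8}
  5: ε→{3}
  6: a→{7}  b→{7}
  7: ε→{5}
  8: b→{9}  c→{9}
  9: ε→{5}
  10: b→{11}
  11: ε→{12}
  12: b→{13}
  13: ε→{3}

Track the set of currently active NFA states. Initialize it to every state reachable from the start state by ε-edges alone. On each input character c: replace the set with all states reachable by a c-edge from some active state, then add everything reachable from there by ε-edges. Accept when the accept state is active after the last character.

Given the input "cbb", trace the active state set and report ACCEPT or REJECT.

S₀ = ε-closure({0}) = {0}
'c' @ 1: {1,2,4,6,8,10}
'b' @ 2: {3,5,7,9,11,12}  ✓accept
'b' @ 3: {3,13}  ✓accept
after full input: {3,13}  (accept=3 in)

Answer: ACCEPT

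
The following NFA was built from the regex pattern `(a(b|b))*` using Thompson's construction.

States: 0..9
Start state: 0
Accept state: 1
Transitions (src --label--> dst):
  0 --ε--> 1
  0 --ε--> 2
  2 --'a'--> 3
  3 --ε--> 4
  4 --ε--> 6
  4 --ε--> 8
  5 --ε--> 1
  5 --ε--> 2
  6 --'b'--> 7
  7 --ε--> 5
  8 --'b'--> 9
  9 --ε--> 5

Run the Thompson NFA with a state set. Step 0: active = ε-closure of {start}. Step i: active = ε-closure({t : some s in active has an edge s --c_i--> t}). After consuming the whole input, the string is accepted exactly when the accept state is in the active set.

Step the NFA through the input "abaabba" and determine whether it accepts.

start: ε-closure({0}) = {0,1,2}
'a' @ 1: {3,4,6,8}
'b' @ 2: {1,2,5,7,9}  [accepting]
'a' @ 3: {3,4,6,8}
'a' @ 4: {}  — state set empty
rest 'bba' ignored (set empty)
end set {} — state 1 not in

Answer: REJECT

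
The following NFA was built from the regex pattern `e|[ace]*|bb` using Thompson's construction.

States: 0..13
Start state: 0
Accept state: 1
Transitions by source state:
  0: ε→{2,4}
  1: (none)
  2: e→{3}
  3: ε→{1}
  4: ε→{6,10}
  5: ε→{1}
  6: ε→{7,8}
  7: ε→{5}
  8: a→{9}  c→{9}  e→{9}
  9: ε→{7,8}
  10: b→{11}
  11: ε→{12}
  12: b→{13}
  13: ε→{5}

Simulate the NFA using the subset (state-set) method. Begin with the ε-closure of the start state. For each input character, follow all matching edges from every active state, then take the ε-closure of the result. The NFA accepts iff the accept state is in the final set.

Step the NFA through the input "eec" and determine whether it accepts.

Answer: ACCEPT

Derivation:
start: ε-closure({0}) = {0,1,2,4,5,6,7,8,10}
'e' @ 1: {1,3,5,7,8,9}  ✓accept
'e' @ 2: {1,5,7,8,9}  ✓accept
'c' @ 3: {1,5,7,8,9}  ✓accept
end set {1,5,7,8,9} — state 1 in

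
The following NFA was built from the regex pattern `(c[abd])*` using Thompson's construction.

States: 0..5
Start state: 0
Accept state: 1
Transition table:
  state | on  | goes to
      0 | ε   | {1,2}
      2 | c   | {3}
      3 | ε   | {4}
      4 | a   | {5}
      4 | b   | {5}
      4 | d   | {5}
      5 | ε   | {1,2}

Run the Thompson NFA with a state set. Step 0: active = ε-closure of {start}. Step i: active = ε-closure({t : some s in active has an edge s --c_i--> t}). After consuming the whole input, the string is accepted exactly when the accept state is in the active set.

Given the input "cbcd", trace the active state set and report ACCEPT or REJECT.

Answer: ACCEPT

Steps:
start: ε-closure({0}) = {0,1,2}
'c' @ 1: {3,4}
'b' @ 2: {1,2,5}  [accepting]
'c' @ 3: {3,4}
'd' @ 4: {1,2,5}  [accepting]
end set {1,2,5} — state 1 in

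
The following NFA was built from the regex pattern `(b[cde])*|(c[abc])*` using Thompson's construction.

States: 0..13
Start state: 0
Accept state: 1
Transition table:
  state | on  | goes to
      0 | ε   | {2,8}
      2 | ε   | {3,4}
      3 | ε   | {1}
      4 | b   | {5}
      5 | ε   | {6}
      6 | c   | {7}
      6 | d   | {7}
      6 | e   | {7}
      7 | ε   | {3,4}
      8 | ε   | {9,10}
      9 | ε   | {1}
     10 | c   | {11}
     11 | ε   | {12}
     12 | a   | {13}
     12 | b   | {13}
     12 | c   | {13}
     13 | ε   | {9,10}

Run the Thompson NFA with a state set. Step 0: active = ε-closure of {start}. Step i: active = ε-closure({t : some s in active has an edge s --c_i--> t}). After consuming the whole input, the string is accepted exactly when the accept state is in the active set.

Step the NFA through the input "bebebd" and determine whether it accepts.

S₀ = ε-closure({0}) = {0,1,2,3,4,8,9,10}
'b' @ 1: {5,6}
'e' @ 2: {1,3,4,7}  ✓accept
'b' @ 3: {5,6}
'e' @ 4: {1,3,4,7}  ✓accept
'b' @ 5: {5,6}
'd' @ 6: {1,3,4,7}  ✓accept
after full input: {1,3,4,7}  (accept=1 in)

Answer: ACCEPT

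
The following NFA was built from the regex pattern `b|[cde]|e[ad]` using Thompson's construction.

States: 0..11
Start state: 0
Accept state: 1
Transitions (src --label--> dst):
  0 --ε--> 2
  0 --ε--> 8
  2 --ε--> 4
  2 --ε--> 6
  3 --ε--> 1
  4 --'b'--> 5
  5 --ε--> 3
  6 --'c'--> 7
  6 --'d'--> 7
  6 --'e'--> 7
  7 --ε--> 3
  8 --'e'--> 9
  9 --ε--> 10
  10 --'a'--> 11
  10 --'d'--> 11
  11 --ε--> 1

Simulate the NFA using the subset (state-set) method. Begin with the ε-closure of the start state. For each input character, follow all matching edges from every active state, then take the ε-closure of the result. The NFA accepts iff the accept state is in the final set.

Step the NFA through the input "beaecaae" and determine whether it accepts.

S₀ = ε-closure({0}) = {0,2,4,6,8}
'b' @ 1: {1,3,5}  (accept∈set)
'e' @ 2: {}  — dead — no transitions
rest 'aecaae' ignored (set empty)
final: {}; accept 1 not in set

Answer: REJECT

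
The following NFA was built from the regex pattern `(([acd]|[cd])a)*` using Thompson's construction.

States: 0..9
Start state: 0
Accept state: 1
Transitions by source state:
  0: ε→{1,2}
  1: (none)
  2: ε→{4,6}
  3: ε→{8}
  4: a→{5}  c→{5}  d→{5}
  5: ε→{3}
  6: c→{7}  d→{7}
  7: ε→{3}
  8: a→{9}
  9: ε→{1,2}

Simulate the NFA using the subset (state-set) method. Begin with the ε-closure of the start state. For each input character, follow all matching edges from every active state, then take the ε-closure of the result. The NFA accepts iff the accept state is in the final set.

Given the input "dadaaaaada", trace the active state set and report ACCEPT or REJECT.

Answer: ACCEPT

Trace:
start: ε-closure({0}) = {0,1,2,4,6}
'd' @ 1: {3,5,7,8}
'a' @ 2: {1,2,4,6,9}  ✓accept
'd' @ 3: {3,5,7,8}
'a' @ 4: {1,2,4,6,9}  ✓accept
'a' @ 5: {3,5,8}
'a' @ 6: {1,2,4,6,9}  ✓accept
'a' @ 7: {3,5,8}
'a' @ 8: {1,2,4,6,9}  ✓accept
'd' @ 9: {3,5,7,8}
'a' @ 10: {1,2,4,6,9}  ✓accept
end set {1,2,4,6,9} — state 1 in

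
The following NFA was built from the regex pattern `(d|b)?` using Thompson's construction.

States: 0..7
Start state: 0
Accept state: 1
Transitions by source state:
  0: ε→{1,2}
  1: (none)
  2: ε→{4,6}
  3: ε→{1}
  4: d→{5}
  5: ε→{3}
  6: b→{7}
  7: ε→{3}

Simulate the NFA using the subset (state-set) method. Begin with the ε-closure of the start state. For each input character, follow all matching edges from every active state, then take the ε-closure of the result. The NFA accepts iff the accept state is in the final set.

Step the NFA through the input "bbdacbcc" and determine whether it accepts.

Answer: REJECT

Steps:
S₀ = ε-closure({0}) = {0,1,2,4,6}
'b' @ 1: {1,3,7}  [accepting]
'b' @ 2: {}  — dead — no transitions
rest 'dacbcc' ignored (set empty)
after full input: {}  (accept=1 not in)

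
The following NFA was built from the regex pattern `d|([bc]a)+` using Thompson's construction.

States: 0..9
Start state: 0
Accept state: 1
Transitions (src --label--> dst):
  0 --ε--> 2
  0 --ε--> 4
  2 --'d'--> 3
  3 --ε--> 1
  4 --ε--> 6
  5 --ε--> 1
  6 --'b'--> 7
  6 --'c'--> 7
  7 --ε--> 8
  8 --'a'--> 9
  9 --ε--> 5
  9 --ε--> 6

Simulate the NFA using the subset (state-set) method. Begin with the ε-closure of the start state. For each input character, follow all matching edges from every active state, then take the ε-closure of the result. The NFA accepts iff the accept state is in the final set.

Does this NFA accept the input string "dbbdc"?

Answer: REJECT

Trace:
initial (ε-close {0}): {0,2,4,6}
'd' @ 1: {1,3}  ✓accept
'b' @ 2: {}  — no active states
rest 'bdc' ignored (set empty)
end set {} — state 1 not in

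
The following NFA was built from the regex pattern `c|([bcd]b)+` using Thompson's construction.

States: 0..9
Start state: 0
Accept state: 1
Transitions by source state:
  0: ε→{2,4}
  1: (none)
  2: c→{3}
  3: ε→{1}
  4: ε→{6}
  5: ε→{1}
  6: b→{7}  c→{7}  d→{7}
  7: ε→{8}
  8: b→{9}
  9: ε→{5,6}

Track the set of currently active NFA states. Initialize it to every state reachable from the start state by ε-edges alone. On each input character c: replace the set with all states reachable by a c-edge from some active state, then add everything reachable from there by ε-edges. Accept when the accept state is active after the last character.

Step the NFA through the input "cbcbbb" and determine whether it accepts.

start: ε-closure({0}) = {0,2,4,6}
'c' @ 1: {1,3,7,8}  (accept∈set)
'b' @ 2: {1,5,6,9}  (accept∈set)
'c' @ 3: {7,8}
'b' @ 4: {1,5,6,9}  (accept∈set)
'b' @ 5: {7,8}
'b' @ 6: {1,5,6,9}  (accept∈set)
end set {1,5,6,9} — state 1 in

Answer: ACCEPT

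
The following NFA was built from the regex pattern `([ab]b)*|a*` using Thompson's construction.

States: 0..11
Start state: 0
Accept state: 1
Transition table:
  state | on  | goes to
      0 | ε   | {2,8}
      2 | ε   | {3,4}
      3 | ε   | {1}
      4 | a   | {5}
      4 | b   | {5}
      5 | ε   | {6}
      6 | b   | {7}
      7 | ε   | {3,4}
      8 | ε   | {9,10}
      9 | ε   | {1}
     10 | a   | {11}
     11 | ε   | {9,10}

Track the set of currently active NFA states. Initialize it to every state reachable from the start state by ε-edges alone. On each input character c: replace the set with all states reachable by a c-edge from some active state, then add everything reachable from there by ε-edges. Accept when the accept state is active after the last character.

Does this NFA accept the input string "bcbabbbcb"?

start: ε-closure({0}) = {0,1,2,3,4,8,9,10}
'b' @ 1: {5,6}
'c' @ 2: {}  — state set empty
rest 'babbbcb' ignored (set empty)
after full input: {}  (accept=1 not in)

Answer: REJECT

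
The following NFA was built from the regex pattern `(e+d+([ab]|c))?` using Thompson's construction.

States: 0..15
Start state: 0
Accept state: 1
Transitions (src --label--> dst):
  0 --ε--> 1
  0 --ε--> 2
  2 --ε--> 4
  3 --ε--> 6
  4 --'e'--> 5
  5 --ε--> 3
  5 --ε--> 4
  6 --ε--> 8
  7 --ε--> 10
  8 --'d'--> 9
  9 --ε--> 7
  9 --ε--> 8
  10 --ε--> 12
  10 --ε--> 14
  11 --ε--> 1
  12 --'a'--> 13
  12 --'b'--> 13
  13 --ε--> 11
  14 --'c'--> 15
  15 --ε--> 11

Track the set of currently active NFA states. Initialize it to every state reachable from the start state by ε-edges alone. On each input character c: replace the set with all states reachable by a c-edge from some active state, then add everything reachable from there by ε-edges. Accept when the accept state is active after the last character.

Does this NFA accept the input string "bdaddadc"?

initial (ε-close {0}): {0,1,2,4}
'b' @ 1: {}  — no active states
rest 'daddadc' ignored (set empty)
end set {} — state 1 not in

Answer: REJECT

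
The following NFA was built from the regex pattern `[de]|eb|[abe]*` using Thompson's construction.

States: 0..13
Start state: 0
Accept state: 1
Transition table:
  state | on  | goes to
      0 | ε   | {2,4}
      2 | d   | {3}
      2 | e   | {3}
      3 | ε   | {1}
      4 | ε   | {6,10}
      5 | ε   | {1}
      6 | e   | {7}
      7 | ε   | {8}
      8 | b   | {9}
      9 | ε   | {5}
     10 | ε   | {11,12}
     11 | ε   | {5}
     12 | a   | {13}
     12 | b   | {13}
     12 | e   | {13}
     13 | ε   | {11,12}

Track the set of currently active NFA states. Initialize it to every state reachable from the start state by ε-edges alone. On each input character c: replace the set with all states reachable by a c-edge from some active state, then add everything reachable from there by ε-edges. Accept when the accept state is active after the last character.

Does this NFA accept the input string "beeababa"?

Answer: ACCEPT

Steps:
S₀ = ε-closure({0}) = {0,1,2,4,5,6,10,11,12}
'b' @ 1: {1,5,11,12,13}  ✓accept
'e' @ 2: {1,5,11,12,13}  ✓accept
'e' @ 3: {1,5,11,12,13}  ✓accept
'a' @ 4: {1,5,11,12,13}  ✓accept
'b' @ 5: {1,5,11,12,13}  ✓accept
'a' @ 6: {1,5,11,12,13}  ✓accept
'b' @ 7: {1,5,11,12,13}  ✓accept
'a' @ 8: {1,5,11,12,13}  ✓accept
final: {1,5,11,12,13}; accept 1 in set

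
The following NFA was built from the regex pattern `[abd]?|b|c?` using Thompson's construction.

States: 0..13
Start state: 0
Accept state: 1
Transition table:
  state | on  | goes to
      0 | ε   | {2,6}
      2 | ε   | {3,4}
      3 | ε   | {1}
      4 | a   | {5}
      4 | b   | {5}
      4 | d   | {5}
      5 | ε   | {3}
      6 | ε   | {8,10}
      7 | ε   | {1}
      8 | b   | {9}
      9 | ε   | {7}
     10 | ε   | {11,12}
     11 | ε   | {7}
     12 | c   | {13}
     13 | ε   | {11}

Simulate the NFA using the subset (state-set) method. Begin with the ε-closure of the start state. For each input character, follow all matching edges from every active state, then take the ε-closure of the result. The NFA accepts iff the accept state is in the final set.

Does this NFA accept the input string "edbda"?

Answer: REJECT

Derivation:
start: ε-closure({0}) = {0,1,2,3,4,6,7,8,10,11,12}
'e' @ 1: {}  — dead — no transitions
rest 'dbda' ignored (set empty)
after full input: {}  (accept=1 not in)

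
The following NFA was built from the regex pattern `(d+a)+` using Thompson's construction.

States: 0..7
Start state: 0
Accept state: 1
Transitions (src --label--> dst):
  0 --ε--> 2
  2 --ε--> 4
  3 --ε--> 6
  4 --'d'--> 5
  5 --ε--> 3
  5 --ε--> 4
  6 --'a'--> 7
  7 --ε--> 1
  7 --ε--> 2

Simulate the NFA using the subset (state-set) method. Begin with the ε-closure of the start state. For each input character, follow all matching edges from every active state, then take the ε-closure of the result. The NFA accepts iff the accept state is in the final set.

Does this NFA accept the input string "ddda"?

Answer: ACCEPT

Steps:
initial (ε-close {0}): {0,2,4}
'd' @ 1: {3,4,5,6}
'd' @ 2: {3,4,5,6}
'd' @ 3: {3,4,5,6}
'a' @ 4: {1,2,4,7}  ✓accept
end set {1,2,4,7} — state 1 in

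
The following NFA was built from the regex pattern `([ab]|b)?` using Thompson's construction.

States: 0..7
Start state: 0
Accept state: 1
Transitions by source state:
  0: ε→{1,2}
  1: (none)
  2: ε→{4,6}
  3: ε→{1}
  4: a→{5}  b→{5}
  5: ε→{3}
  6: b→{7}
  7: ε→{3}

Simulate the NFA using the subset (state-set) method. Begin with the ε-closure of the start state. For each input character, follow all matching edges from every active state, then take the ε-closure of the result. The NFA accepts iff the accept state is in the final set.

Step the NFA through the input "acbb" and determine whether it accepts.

Answer: REJECT

Trace:
start: ε-closure({0}) = {0,1,2,4,6}
'a' @ 1: {1,3,5}  (accept∈set)
'c' @ 2: {}  — dead — no transitions
rest 'bb' ignored (set empty)
end set {} — state 1 not in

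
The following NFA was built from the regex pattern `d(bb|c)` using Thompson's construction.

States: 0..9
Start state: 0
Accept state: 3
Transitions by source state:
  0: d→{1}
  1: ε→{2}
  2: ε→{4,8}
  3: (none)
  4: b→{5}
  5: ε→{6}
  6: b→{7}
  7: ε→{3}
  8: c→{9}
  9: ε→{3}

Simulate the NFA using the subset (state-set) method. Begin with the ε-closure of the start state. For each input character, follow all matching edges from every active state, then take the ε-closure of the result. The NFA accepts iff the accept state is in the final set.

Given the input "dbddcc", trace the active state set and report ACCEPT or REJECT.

S₀ = ε-closure({0}) = {0}
'd' @ 1: {1,2,4,8}
'b' @ 2: {5,6}
'd' @ 3: {}  — no active states
rest 'dcc' ignored (set empty)
end set {} — state 3 not in

Answer: REJECT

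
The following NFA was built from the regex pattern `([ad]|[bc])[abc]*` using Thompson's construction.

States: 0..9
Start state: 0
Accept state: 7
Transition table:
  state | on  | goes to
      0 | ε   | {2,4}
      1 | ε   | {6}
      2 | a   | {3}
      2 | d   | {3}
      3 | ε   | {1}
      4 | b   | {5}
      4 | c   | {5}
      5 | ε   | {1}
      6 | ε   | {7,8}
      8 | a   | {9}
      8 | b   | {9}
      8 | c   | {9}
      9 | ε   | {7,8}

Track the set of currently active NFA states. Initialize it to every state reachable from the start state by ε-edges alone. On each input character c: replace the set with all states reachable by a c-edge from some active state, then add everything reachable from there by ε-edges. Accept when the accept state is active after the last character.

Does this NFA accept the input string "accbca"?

Answer: ACCEPT

Derivation:
start: ε-closure({0}) = {0,2,4}
'a' @ 1: {1,3,6,7,8}  ✓accept
'c' @ 2: {7,8,9}  ✓accept
'c' @ 3: {7,8,9}  ✓accept
'b' @ 4: {7,8,9}  ✓accept
'c' @ 5: {7,8,9}  ✓accept
'a' @ 6: {7,8,9}  ✓accept
final: {7,8,9}; accept 7 in set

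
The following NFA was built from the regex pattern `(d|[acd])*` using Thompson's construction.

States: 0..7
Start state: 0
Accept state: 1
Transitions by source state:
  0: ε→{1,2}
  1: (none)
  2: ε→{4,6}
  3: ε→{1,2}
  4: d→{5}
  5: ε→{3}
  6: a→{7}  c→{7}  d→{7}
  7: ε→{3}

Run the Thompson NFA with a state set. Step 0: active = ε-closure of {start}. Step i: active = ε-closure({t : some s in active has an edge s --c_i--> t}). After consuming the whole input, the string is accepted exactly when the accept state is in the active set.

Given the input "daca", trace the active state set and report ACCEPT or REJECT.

S₀ = ε-closure({0}) = {0,1,2,4,6}
'd' @ 1: {1,2,3,4,5,6,7}  ✓accept
'a' @ 2: {1,2,3,4,6,7}  ✓accept
'c' @ 3: {1,2,3,4,6,7}  ✓accept
'a' @ 4: {1,2,3,4,6,7}  ✓accept
final: {1,2,3,4,6,7}; accept 1 in set

Answer: ACCEPT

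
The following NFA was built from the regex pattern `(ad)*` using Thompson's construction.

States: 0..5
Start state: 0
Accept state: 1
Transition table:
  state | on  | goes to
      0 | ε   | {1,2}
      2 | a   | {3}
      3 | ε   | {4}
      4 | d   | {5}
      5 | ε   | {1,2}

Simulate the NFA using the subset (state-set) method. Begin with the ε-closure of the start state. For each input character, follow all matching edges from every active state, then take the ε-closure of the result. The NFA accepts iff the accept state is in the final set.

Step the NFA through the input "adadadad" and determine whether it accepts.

initial (ε-close {0}): {0,1,2}
'a' @ 1: {3,4}
'd' @ 2: {1,2,5}  [accepting]
'a' @ 3: {3,4}
'd' @ 4: {1,2,5}  [accepting]
'a' @ 5: {3,4}
'd' @ 6: {1,2,5}  [accepting]
'a' @ 7: {3,4}
'd' @ 8: {1,2,5}  [accepting]
end set {1,2,5} — state 1 in

Answer: ACCEPT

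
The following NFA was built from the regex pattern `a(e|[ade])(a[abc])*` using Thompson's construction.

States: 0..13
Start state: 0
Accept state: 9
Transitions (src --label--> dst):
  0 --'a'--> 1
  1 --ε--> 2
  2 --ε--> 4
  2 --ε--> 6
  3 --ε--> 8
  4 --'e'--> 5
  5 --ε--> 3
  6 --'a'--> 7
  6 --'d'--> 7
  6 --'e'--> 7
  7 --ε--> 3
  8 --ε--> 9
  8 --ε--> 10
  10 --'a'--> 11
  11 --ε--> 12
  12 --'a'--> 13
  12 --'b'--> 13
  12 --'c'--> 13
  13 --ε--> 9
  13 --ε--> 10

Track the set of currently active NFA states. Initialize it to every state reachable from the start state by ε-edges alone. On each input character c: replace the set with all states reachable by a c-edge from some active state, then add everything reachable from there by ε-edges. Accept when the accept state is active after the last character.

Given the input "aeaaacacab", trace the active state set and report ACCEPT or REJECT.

Answer: ACCEPT

Derivation:
S₀ = ε-closure({0}) = {0}
'a' @ 1: {1,2,4,6}
'e' @ 2: {3,5,7,8,9,10}  ✓accept
'a' @ 3: {11,12}
'a' @ 4: {9,10,13}  ✓accept
'a' @ 5: {11,12}
'c' @ 6: {9,10,13}  ✓accept
'a' @ 7: {11,12}
'c' @ 8: {9,10,13}  ✓accept
'a' @ 9: {11,12}
'b' @ 10: {9,10,13}  ✓accept
end set {9,10,13} — state 9 in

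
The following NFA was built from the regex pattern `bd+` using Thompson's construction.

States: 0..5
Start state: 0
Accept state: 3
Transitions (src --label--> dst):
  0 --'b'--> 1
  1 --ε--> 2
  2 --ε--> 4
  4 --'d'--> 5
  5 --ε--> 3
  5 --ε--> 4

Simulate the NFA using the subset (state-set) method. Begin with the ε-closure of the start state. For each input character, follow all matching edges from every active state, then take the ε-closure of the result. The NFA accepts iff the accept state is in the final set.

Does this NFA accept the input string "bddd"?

start: ε-closure({0}) = {0}
'b' @ 1: {1,2,4}
'd' @ 2: {3,4,5}  (accept∈set)
'd' @ 3: {3,4,5}  (accept∈set)
'd' @ 4: {3,4,5}  (accept∈set)
after full input: {3,4,5}  (accept=3 in)

Answer: ACCEPT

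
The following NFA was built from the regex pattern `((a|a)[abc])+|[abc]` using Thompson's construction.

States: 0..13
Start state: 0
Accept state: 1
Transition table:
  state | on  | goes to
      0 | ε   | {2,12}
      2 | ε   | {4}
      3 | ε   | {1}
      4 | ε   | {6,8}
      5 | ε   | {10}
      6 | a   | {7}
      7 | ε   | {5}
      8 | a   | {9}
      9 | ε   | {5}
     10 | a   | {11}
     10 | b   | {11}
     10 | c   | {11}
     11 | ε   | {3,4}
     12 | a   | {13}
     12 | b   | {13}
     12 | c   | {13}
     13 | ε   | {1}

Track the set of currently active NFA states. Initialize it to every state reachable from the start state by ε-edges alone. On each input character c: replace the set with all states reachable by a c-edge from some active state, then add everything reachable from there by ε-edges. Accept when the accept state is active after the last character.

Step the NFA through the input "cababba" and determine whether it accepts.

initial (ε-close {0}): {0,2,4,6,8,12}
'c' @ 1: {1,13}  (accept∈set)
'a' @ 2: {}  — no active states
rest 'babba' ignored (set empty)
final: {}; accept 1 not in set

Answer: REJECT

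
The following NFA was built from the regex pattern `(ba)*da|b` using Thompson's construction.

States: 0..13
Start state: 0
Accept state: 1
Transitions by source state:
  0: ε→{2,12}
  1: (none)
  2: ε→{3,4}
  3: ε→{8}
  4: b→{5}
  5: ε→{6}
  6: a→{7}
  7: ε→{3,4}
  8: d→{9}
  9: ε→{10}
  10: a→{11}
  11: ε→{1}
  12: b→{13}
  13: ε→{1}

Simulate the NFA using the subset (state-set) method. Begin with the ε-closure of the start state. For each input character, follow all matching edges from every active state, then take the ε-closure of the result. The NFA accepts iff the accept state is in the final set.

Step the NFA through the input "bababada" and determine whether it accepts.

Answer: ACCEPT

Derivation:
start: ε-closure({0}) = {0,2,3,4,8,12}
'b' @ 1: {1,5,6,13}  [accepting]
'a' @ 2: {3,4,7,8}
'b' @ 3: {5,6}
'a' @ 4: {3,4,7,8}
'b' @ 5: {5,6}
'a' @ 6: {3,4,7,8}
'd' @ 7: {9,10}
'a' @ 8: {1,11}  [accepting]
final: {1,11}; accept 1 in set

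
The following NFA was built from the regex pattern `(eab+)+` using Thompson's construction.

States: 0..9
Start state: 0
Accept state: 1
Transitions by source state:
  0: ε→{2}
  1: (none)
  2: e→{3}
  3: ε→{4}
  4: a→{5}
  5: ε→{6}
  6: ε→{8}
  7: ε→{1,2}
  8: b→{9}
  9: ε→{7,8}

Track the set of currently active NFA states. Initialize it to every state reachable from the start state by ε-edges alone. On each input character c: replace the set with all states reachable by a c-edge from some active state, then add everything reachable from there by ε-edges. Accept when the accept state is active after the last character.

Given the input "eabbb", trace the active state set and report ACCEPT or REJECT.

S₀ = ε-closure({0}) = {0,2}
'e' @ 1: {3,4}
'a' @ 2: {5,6,8}
'b' @ 3: {1,2,7,8,9}  ✓accept
'b' @ 4: {1,2,7,8,9}  ✓accept
'b' @ 5: {1,2,7,8,9}  ✓accept
end set {1,2,7,8,9} — state 1 in

Answer: ACCEPT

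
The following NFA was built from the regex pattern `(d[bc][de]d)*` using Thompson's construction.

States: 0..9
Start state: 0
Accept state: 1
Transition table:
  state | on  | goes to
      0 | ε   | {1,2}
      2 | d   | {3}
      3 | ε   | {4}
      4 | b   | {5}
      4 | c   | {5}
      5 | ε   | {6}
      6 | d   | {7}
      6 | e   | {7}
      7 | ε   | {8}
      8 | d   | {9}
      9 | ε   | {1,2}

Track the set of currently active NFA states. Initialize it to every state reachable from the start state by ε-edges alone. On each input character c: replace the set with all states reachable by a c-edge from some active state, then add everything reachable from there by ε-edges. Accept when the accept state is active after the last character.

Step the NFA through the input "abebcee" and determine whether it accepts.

Answer: REJECT

Derivation:
start: ε-closure({0}) = {0,1,2}
'a' @ 1: {}  — dead — no transitions
rest 'bebcee' ignored (set empty)
after full input: {}  (accept=1 not in)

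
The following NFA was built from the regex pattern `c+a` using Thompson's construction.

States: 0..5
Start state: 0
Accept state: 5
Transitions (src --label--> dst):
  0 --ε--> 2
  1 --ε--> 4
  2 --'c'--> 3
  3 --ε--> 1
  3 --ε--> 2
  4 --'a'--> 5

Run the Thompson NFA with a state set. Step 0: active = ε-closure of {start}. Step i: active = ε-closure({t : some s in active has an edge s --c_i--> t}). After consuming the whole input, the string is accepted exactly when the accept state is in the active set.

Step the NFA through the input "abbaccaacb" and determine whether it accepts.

S₀ = ε-closure({0}) = {0,2}
'a' @ 1: {}  — dead — no transitions
rest 'bbaccaacb' ignored (set empty)
end set {} — state 5 not in

Answer: REJECT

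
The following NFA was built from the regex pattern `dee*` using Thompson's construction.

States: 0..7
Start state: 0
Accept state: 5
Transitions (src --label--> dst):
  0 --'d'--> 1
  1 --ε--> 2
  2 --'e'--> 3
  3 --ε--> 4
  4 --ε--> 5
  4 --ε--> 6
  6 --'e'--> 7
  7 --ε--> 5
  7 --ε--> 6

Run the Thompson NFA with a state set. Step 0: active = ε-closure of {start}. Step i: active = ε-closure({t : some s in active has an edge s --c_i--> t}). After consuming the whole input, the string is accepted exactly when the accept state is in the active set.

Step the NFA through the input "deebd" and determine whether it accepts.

Answer: REJECT

Derivation:
start: ε-closure({0}) = {0}
'd' @ 1: {1,2}
'e' @ 2: {3,4,5,6}  (accept∈set)
'e' @ 3: {5,6,7}  (accept∈set)
'b' @ 4: {}  — dead — no transitions
rest 'd' ignored (set empty)
end set {} — state 5 not in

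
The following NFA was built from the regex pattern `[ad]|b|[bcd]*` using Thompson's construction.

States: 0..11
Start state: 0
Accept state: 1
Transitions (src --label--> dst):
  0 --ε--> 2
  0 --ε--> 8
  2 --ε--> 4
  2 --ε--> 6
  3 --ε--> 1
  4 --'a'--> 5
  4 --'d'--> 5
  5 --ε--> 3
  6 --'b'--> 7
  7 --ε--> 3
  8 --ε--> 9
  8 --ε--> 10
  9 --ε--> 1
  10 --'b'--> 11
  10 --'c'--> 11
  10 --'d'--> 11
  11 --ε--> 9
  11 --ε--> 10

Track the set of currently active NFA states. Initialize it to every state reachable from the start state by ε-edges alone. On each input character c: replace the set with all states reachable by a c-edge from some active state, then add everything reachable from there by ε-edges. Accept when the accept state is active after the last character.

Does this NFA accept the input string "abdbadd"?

Answer: REJECT

Derivation:
S₀ = ε-closure({0}) = {0,1,2,4,6,8,9,10}
'a' @ 1: {1,3,5}  [accepting]
'b' @ 2: {}  — state set empty
rest 'dbadd' ignored (set empty)
after full input: {}  (accept=1 not in)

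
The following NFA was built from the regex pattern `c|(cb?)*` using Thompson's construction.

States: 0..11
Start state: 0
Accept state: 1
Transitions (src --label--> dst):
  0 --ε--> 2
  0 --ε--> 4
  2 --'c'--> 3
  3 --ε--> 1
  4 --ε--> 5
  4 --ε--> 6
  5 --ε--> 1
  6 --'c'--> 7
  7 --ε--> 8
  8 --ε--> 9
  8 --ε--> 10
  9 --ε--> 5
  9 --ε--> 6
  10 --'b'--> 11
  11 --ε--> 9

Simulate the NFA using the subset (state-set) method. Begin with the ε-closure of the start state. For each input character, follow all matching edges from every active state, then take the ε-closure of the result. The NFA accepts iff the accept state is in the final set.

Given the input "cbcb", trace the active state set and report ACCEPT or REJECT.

Answer: ACCEPT

Derivation:
S₀ = ε-closure({0}) = {0,1,2,4,5,6}
'c' @ 1: {1,3,5,6,7,8,9,10}  [accepting]
'b' @ 2: {1,5,6,9,11}  [accepting]
'c' @ 3: {1,5,6,7,8,9,10}  [accepting]
'b' @ 4: {1,5,6,9,11}  [accepting]
final: {1,5,6,9,11}; accept 1 in set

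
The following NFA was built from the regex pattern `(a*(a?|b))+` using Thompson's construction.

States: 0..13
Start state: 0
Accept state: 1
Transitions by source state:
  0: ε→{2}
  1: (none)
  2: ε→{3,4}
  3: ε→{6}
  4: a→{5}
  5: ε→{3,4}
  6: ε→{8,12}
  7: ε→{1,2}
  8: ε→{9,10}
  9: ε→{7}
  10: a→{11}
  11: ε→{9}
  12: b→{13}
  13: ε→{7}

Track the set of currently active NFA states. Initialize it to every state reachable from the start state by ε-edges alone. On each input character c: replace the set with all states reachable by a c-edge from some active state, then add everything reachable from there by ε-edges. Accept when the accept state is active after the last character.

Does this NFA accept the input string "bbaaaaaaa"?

Answer: ACCEPT

Trace:
start: ε-closure({0}) = {0,1,2,3,4,6,7,8,9,10,12}
'b' @ 1: {1,2,3,4,6,7,8,9,10,12,13}  (accept∈set)
'b' @ 2: {1,2,3,4,6,7,8,9,10,12,13}  (accept∈set)
'a' @ 3: {1,2,3,4,5,6,7,8,9,10,11,12}  (accept∈set)
'a' @ 4: {1,2,3,4,5,6,7,8,9,10,11,12}  (accept∈set)
'a' @ 5: {1,2,3,4,5,6,7,8,9,10,11,12}  (accept∈set)
'a' @ 6: {1,2,3,4,5,6,7,8,9,10,11,12}  (accept∈set)
'a' @ 7: {1,2,3,4,5,6,7,8,9,10,11,12}  (accept∈set)
'a' @ 8: {1,2,3,4,5,6,7,8,9,10,11,12}  (accept∈set)
'a' @ 9: {1,2,3,4,5,6,7,8,9,10,11,12}  (accept∈set)
end set {1,2,3,4,5,6,7,8,9,10,11,12} — state 1 in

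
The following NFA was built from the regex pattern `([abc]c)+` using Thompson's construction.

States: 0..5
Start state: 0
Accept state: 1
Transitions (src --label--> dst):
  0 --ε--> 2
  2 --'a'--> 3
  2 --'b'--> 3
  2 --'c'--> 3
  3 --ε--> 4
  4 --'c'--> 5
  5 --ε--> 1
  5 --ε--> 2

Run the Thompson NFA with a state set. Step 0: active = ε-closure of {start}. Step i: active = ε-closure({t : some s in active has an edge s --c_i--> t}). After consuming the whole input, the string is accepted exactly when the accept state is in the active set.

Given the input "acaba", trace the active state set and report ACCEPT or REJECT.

Answer: REJECT

Steps:
initial (ε-close {0}): {0,2}
'a' @ 1: {3,4}
'c' @ 2: {1,2,5}  ✓accept
'a' @ 3: {3,4}
'b' @ 4: {}  — state set empty
rest 'a' ignored (set empty)
end set {} — state 1 not in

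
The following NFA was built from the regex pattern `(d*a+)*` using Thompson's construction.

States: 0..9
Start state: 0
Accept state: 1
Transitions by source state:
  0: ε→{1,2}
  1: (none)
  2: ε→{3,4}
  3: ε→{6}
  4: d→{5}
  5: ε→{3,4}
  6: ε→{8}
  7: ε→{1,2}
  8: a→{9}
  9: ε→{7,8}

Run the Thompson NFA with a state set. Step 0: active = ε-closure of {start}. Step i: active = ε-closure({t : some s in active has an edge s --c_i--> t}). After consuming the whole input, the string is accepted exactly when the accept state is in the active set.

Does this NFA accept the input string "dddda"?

Answer: ACCEPT

Steps:
initial (ε-close {0}): {0,1,2,3,4,6,8}
'd' @ 1: {3,4,5,6,8}
'd' @ 2: {3,4,5,6,8}
'd' @ 3: {3,4,5,6,8}
'd' @ 4: {3,4,5,6,8}
'a' @ 5: {1,2,3,4,6,7,8,9}  [accepting]
after full input: {1,2,3,4,6,7,8,9}  (accept=1 in)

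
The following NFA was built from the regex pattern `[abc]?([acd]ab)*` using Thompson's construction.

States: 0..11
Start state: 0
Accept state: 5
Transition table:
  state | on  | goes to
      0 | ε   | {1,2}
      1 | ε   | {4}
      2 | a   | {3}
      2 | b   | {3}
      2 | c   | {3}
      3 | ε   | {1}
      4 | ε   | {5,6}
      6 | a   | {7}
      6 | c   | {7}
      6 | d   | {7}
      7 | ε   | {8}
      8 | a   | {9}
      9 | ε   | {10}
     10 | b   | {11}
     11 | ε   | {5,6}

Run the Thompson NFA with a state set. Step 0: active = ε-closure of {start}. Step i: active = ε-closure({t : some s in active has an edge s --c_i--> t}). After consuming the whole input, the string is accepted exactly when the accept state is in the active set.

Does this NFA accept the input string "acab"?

Answer: ACCEPT

Derivation:
start: ε-closure({0}) = {0,1,2,4,5,6}
'a' @ 1: {1,3,4,5,6,7,8}  (accept∈set)
'c' @ 2: {7,8}
'a' @ 3: {9,10}
'b' @ 4: {5,6,11}  (accept∈set)
end set {5,6,11} — state 5 in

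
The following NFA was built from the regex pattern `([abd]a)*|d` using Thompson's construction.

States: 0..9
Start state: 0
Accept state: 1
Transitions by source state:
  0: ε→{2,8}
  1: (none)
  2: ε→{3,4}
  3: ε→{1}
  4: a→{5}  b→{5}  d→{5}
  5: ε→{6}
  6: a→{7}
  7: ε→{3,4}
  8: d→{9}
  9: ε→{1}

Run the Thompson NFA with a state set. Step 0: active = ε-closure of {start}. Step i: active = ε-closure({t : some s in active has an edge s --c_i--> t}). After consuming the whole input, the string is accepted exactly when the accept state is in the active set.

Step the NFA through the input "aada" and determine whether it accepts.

Answer: ACCEPT

Steps:
initial (ε-close {0}): {0,1,2,3,4,8}
'a' @ 1: {5,6}
'a' @ 2: {1,3,4,7}  [accepting]
'd' @ 3: {5,6}
'a' @ 4: {1,3,4,7}  [accepting]
after full input: {1,3,4,7}  (accept=1 in)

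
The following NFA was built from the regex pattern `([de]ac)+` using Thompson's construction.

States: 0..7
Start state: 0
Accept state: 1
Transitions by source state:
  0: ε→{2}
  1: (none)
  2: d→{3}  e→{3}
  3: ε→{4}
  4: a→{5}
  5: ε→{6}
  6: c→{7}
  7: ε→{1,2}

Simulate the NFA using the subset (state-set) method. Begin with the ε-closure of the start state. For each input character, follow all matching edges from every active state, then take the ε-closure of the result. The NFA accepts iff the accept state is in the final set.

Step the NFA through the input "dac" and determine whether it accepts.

Answer: ACCEPT

Steps:
start: ε-closure({0}) = {0,2}
'd' @ 1: {3,4}
'a' @ 2: {5,6}
'c' @ 3: {1,2,7}  [accepting]
end set {1,2,7} — state 1 in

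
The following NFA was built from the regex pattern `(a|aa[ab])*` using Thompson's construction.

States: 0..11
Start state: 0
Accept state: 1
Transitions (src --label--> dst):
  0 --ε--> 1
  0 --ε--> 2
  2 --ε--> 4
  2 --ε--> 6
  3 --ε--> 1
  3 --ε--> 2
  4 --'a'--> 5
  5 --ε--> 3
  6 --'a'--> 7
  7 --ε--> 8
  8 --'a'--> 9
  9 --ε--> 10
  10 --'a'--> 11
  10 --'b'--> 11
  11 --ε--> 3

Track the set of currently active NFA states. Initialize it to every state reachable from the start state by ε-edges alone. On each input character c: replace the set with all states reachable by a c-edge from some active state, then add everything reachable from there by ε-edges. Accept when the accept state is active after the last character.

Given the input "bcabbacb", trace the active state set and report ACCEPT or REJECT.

Answer: REJECT

Steps:
start: ε-closure({0}) = {0,1,2,4,6}
'b' @ 1: {}  — no active states
rest 'cabbacb' ignored (set empty)
final: {}; accept 1 not in set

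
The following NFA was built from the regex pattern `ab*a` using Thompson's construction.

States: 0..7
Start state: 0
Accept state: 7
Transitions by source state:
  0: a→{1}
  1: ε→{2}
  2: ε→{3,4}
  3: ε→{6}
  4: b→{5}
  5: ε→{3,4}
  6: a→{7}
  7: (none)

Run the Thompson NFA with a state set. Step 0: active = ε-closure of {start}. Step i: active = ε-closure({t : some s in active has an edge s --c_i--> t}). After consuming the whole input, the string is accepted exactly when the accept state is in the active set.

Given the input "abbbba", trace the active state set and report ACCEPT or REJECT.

initial (ε-close {0}): {0}
'a' @ 1: {1,2,3,4,6}
'b' @ 2: {3,4,5,6}
'b' @ 3: {3,4,5,6}
'b' @ 4: {3,4,5,6}
'b' @ 5: {3,4,5,6}
'a' @ 6: {7}  ✓accept
final: {7}; accept 7 in set

Answer: ACCEPT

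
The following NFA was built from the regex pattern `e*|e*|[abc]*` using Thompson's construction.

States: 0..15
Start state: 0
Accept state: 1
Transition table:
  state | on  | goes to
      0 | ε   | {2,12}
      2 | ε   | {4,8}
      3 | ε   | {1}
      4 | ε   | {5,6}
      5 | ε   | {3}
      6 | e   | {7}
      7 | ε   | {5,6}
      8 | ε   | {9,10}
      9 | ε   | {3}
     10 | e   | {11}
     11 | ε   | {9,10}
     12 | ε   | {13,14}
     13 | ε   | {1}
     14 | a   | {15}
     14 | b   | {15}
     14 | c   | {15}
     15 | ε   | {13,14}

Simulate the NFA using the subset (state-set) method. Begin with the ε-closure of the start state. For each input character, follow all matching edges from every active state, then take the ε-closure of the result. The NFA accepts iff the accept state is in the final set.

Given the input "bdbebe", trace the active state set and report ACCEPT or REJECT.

initial (ε-close {0}): {0,1,2,3,4,5,6,8,9,10,12,13,14}
'b' @ 1: {1,13,14,15}  [accepting]
'd' @ 2: {}  — dead — no transitions
rest 'bebe' ignored (set empty)
end set {} — state 1 not in

Answer: REJECT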